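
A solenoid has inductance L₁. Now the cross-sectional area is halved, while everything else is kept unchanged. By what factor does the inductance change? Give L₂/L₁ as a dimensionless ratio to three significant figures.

L₂/L₁ = 0.500

For a solenoid, L ∝ μᵣN²A/ℓ.
L₂/L₁ = (0.5) = 0.500.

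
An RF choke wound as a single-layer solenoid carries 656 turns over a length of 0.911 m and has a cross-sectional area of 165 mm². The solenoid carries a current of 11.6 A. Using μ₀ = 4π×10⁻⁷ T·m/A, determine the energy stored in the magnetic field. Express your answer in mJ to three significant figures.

A = 165 mm² = 1.650×10^-4 m².
L = μ₀N²A/ℓ = (4π×10⁻⁷)(656)²(1.650×10^-4)/(0.911) = 9.7945×10^-5 H.
U = ½LI² = ½(9.7945×10^-5)(11.6)² = 6.590×10^-3 J.

U ≈ 6.59 mJ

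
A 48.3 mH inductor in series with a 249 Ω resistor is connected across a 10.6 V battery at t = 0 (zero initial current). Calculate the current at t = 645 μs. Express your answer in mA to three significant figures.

τ = L/R = 4.830×10^-2/249 = 1.940×10^-4 s; final current I_∞ = ε/R = 10.6/249 = 4.257×10^-2 A.
I(t) = I_∞(1 − e^(−t/τ)) with t/τ = 3.325.
I = (4.257×10^-2)(1 − e^(−3.325)) = 4.104×10^-2 A.

I ≈ 41.0 mA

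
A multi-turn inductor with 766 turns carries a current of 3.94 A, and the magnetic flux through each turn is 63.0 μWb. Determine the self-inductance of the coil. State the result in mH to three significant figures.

L ≈ 12.2 mH

Self-inductance is defined by L = NΦ_B/I (flux linkage over current).
L = (766)(6.300×10^-5 Wb)/(3.94 A) = 1.2248×10^-2 H.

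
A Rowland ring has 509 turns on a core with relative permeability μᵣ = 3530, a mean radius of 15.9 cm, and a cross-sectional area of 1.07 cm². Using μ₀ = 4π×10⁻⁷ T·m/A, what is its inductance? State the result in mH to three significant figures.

L ≈ 123 mH

For a thin toroid, L = μ₀μᵣN²A/(2πR).
L = (4π×10⁻⁷)(3530)(509)²(1.070×10^-4) / (2π×0.159 m) = 0.1231 H.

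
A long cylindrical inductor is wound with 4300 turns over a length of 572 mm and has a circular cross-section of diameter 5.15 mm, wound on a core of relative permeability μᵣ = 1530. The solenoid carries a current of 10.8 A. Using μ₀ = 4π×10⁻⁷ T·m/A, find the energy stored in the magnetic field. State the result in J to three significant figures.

A = π(d/2)² = π(2.575×10^-3 m)² = 2.083×10^-5 m².
L = μ₀μᵣN²A/ℓ = (4π×10⁻⁷)(1530)(4300)²(2.083×10^-5)/(0.572) = 1.2946 H.
U = ½LI² = ½(1.2946)(10.8)² = 75.5 J.

U ≈ 75.5 J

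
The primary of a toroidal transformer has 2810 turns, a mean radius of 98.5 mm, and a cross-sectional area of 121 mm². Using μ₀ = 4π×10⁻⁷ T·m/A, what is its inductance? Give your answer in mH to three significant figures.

For a thin toroid, L = μ₀N²A/(2πR).
L = (4π×10⁻⁷)(2810)²(1.210×10^-4) / (2π×9.850×10^-2 m) = 1.940×10^-3 H.

L ≈ 1.94 mH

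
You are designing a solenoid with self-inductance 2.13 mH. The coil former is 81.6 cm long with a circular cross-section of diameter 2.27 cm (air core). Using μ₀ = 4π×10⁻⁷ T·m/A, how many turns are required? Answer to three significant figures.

N ≈ 1850 turns

A = π(d/2)² = π(1.135×10^-2 m)² = 4.047×10^-4 m².
From L = μ₀N²A/ℓ, N = √(Lℓ / (μ₀A)).
N = √[(2.130×10^-3)(0.816) / ((4π×10⁻⁷)×4.047×10^-4)] = √(3.418×10^6) ≈ 1848.7.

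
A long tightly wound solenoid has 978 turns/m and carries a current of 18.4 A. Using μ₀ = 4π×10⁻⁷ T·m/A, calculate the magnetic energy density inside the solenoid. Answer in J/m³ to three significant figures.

u ≈ 203 J/m³

B = μ₀nI = (4π×10⁻⁷)(978)(18.4) = 2.261×10^-2 T.
u = B²/(2μ₀) = (2.261×10^-2)²/(2×4π×10⁻⁷) = 203.47 J/m³.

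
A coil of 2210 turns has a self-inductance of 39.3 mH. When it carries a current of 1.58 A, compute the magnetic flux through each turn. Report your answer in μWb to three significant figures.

Φ_B ≈ 28.1 μWb

From L = NΦ_B/I, the flux per turn is Φ_B = LI/N.
Φ_B = (3.930×10^-2 H)(1.58 A)/2210 = 2.810×10^-5 Wb.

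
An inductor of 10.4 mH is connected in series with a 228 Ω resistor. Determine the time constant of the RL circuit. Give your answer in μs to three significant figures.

τ = L/R = (1.040×10^-2 H)/(228 Ω) = 4.561×10^-5 s.

τ ≈ 45.6 μs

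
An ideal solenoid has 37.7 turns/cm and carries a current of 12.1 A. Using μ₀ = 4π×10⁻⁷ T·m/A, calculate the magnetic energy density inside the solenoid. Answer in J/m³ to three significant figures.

B = μ₀nI = (4π×10⁻⁷)(3.770×10^3)(12.1) = 5.732×10^-2 T.
u = B²/(2μ₀) = (5.732×10^-2)²/(2×4π×10⁻⁷) = 1.307×10^3 J/m³.

u ≈ 1310 J/m³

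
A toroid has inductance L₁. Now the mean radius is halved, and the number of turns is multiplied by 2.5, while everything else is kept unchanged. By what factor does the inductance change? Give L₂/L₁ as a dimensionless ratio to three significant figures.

For a toroid, L ∝ μᵣN²A/R.
L₂/L₁ = (0.5)^-1 × (2.5)^2 = 12.5.

L₂/L₁ = 12.5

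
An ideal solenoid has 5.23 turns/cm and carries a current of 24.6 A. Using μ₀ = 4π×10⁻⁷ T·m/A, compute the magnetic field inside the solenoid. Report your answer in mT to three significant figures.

B ≈ 16.2 mT

Inside a long solenoid, B = μ₀nI.
B = (4π×10⁻⁷)(523 m⁻¹)(24.6 A) = 1.617×10^-2 T.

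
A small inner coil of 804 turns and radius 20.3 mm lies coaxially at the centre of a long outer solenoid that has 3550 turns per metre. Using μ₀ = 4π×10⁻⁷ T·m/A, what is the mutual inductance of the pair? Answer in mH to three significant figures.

M ≈ 4.64 mH

The outer solenoid produces a uniform field B₁ = μ₀n₁I₁ across the inner coil,
so the flux linkage is N₂Φ = N₂B₁A₂ = μ₀n₁N₂A₂·I₁, giving M = μ₀n₁N₂A₂.
A₂ = πr² = π(2.030×10^-2 m)² = 1.2946×10^-3 m².
M = (4π×10⁻⁷)(3550)(804)(1.2946×10^-3) = 4.643×10^-3 H.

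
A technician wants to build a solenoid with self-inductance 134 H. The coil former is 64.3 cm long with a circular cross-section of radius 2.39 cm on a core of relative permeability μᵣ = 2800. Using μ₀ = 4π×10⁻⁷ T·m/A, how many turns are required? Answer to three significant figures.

N ≈ 3690 turns

A = πr² = π(2.390×10^-2 m)² = 1.7945×10^-3 m².
From L = μ₀μᵣN²A/ℓ, N = √(Lℓ / (μ₀μᵣA)).
N = √[(134)(0.643) / ((4π×10⁻⁷)(2800)×1.7945×10^-3)] = √(1.3646×10^7) ≈ 3694.0.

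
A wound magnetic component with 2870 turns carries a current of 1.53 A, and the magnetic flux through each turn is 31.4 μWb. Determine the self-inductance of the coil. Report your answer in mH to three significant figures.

Self-inductance is defined by L = NΦ_B/I (flux linkage over current).
L = (2870)(3.140×10^-5 Wb)/(1.53 A) = 5.890×10^-2 H.

L ≈ 58.9 mH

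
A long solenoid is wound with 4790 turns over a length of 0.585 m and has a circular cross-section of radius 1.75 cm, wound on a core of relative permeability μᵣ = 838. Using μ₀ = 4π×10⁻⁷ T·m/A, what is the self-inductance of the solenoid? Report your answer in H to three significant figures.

L ≈ 39.7 H

A = πr² = π(1.750×10^-2 m)² = 9.621×10^-4 m².
For a long solenoid, L = μ₀μᵣN²A/ℓ.
L = (4π×10⁻⁷)(838)(4790)²(9.621×10^-4)/(0.585 m) = 39.74 H.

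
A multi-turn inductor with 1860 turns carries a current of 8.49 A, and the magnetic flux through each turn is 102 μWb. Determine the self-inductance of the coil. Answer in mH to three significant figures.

Self-inductance is defined by L = NΦ_B/I (flux linkage over current).
L = (1860)(1.020×10^-4 Wb)/(8.49 A) = 2.2346×10^-2 H.

L ≈ 22.3 mH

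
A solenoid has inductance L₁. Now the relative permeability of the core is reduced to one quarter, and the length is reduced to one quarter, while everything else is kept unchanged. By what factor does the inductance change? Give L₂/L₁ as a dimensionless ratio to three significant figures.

For a solenoid, L ∝ μᵣN²A/ℓ.
L₂/L₁ = (0.25) × (0.25)^-1 = 1.00.

L₂/L₁ = 1.00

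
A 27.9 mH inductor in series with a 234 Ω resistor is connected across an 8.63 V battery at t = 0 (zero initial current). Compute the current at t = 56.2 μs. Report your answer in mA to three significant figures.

I ≈ 13.9 mA

τ = L/R = 2.790×10^-2/234 = 1.192×10^-4 s; final current I_∞ = ε/R = 8.63/234 = 3.688×10^-2 A.
I(t) = I_∞(1 − e^(−t/τ)) with t/τ = 0.471.
I = (3.688×10^-2)(1 − e^(−0.471)) = 1.386×10^-2 A.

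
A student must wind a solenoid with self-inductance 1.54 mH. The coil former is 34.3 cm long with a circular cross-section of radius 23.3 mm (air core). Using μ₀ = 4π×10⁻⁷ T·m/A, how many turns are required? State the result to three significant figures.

N ≈ 496 turns

A = πr² = π(2.330×10^-2 m)² = 1.706×10^-3 m².
From L = μ₀N²A/ℓ, N = √(Lℓ / (μ₀A)).
N = √[(1.540×10^-3)(0.343) / ((4π×10⁻⁷)×1.706×10^-3)] = √(2.4646×10^5) ≈ 496.4.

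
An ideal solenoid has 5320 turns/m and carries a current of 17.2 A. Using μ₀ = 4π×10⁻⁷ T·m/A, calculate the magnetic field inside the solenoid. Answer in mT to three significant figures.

B ≈ 115 mT

Inside a long solenoid, B = μ₀nI.
B = (4π×10⁻⁷)(5.320×10^3 m⁻¹)(17.2 A) = 0.115 T.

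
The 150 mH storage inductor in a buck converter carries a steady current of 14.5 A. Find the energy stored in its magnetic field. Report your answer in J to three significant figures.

U ≈ 15.8 J

Stored magnetic energy: U = ½LI².
U = ½(0.15 H)(14.5 A)² = 15.77 J.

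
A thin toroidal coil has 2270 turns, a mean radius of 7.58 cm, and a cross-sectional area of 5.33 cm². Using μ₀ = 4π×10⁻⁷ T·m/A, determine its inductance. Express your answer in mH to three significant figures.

L ≈ 7.25 mH

For a thin toroid, L = μ₀N²A/(2πR).
L = (4π×10⁻⁷)(2270)²(5.330×10^-4) / (2π×7.580×10^-2 m) = 7.247×10^-3 H.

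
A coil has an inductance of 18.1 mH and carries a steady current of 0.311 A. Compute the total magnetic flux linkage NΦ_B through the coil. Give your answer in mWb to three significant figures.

From L = NΦ_B/I, the flux linkage is NΦ_B = LI.
NΦ_B = (1.810×10^-2 H)(0.311 A) = 5.629×10^-3 Wb.

NΦ_B ≈ 5.63 mWb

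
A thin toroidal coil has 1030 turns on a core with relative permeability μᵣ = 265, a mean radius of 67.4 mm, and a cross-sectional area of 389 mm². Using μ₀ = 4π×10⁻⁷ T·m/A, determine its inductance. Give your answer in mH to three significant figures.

For a thin toroid, L = μ₀μᵣN²A/(2πR).
L = (4π×10⁻⁷)(265)(1030)²(3.890×10^-4) / (2π×6.740×10^-2 m) = 0.3245 H.

L ≈ 325 mH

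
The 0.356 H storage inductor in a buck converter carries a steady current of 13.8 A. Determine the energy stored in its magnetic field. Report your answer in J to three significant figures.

U ≈ 33.9 J

Stored magnetic energy: U = ½LI².
U = ½(0.356 H)(13.8 A)² = 33.9 J.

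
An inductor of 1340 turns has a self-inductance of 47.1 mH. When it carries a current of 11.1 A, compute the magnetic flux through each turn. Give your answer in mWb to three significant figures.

Φ_B ≈ 0.390 mWb

From L = NΦ_B/I, the flux per turn is Φ_B = LI/N.
Φ_B = (4.710×10^-2 H)(11.1 A)/1340 = 3.902×10^-4 Wb.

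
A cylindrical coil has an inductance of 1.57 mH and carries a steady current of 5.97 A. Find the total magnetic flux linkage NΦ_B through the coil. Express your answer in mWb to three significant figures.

From L = NΦ_B/I, the flux linkage is NΦ_B = LI.
NΦ_B = (1.570×10^-3 H)(5.97 A) = 9.373×10^-3 Wb.

NΦ_B ≈ 9.37 mWb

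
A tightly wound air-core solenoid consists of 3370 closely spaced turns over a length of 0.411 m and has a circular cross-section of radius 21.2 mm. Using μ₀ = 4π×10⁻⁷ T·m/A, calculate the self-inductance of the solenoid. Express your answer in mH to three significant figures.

A = πr² = π(2.120×10^-2 m)² = 1.412×10^-3 m².
For a long solenoid, L = μ₀N²A/ℓ.
L = (4π×10⁻⁷)(3370)²(1.412×10^-3)/(0.411 m) = 4.903×10^-2 H.

L ≈ 49.0 mH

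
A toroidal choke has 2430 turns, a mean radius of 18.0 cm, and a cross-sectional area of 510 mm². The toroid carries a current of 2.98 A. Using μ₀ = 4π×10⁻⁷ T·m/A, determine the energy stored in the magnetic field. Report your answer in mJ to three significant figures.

L = μ₀N²A/(2πR) = (4π×10⁻⁷)(2430)²(5.100×10^-4)/(2π×0.18) = 3.346×10^-3 H.
U = ½LI² = ½(3.346×10^-3)(2.98)² = 1.486×10^-2 J.

U ≈ 14.9 mJ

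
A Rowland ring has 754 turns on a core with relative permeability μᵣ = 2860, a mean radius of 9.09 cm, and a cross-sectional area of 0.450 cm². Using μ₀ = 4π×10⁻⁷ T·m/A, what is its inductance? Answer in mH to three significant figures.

L ≈ 161 mH

For a thin toroid, L = μ₀μᵣN²A/(2πR).
L = (4π×10⁻⁷)(2860)(754)²(4.500×10^-5) / (2π×9.090×10^-2 m) = 0.161 H.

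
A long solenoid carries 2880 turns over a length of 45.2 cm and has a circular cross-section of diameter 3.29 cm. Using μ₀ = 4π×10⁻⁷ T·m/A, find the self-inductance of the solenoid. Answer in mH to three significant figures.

A = π(d/2)² = π(1.645×10^-2 m)² = 8.501×10^-4 m².
For a long solenoid, L = μ₀N²A/ℓ.
L = (4π×10⁻⁷)(2880)²(8.501×10^-4)/(0.452 m) = 1.960×10^-2 H.

L ≈ 19.6 mH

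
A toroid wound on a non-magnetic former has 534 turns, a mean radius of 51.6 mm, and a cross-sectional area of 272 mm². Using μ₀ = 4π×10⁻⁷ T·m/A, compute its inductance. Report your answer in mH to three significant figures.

L ≈ 0.301 mH

For a thin toroid, L = μ₀N²A/(2πR).
L = (4π×10⁻⁷)(534)²(2.720×10^-4) / (2π×5.160×10^-2 m) = 3.006×10^-4 H.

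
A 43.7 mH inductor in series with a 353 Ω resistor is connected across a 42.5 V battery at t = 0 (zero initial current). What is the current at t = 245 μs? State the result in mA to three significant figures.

I ≈ 104 mA

τ = L/R = 4.370×10^-2/353 = 1.238×10^-4 s; final current I_∞ = ε/R = 42.5/353 = 0.1204 A.
I(t) = I_∞(1 − e^(−t/τ)) with t/τ = 1.979.
I = (0.1204)(1 − e^(−1.979)) = 0.1038 A.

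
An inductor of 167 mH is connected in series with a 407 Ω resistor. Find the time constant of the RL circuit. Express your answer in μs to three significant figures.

τ ≈ 410 μs

τ = L/R = (0.167 H)/(407 Ω) = 4.103×10^-4 s.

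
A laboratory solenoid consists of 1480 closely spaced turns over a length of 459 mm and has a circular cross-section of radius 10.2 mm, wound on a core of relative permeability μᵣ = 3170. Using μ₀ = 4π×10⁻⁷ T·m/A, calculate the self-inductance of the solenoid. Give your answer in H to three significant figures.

A = πr² = π(1.020×10^-2 m)² = 3.269×10^-4 m².
For a long solenoid, L = μ₀μᵣN²A/ℓ.
L = (4π×10⁻⁷)(3170)(1480)²(3.269×10^-4)/(0.459 m) = 6.213 H.

L ≈ 6.21 H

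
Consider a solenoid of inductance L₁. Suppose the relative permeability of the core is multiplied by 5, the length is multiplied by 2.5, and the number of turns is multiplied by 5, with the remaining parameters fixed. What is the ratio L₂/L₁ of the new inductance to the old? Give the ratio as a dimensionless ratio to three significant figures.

For a solenoid, L ∝ μᵣN²A/ℓ.
L₂/L₁ = (5) × (2.5)^-1 × (5)^2 = 50.0.

L₂/L₁ = 50.0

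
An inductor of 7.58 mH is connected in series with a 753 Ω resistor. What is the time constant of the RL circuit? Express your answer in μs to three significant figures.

τ = L/R = (7.580×10^-3 H)/(753 Ω) = 1.007×10^-5 s.

τ ≈ 10.1 μs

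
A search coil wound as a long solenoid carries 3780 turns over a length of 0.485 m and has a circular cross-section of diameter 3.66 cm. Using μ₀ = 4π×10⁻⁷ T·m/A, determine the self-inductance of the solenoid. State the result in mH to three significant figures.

L ≈ 38.9 mH

A = π(d/2)² = π(1.830×10^-2 m)² = 1.052×10^-3 m².
For a long solenoid, L = μ₀N²A/ℓ.
L = (4π×10⁻⁷)(3780)²(1.052×10^-3)/(0.485 m) = 3.89497×10^-2 H.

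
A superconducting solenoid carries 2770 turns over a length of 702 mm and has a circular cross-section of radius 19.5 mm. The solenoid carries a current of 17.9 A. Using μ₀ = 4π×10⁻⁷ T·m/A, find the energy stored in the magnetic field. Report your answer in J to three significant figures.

U ≈ 2.63 J

A = πr² = π(1.950×10^-2 m)² = 1.1946×10^-3 m².
L = μ₀N²A/ℓ = (4π×10⁻⁷)(2770)²(1.1946×10^-3)/(0.702) = 1.641×10^-2 H.
U = ½LI² = ½(1.641×10^-2)(17.9)² = 2.629 J.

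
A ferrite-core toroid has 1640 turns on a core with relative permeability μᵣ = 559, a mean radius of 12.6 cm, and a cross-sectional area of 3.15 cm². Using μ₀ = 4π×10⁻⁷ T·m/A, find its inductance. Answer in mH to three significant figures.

L ≈ 752 mH

For a thin toroid, L = μ₀μᵣN²A/(2πR).
L = (4π×10⁻⁷)(559)(1640)²(3.150×10^-4) / (2π×0.126 m) = 0.7517 H.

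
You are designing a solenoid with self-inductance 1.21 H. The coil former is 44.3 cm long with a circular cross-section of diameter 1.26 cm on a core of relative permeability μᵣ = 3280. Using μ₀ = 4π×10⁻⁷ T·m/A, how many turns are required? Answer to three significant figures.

N ≈ 1020 turns

A = π(d/2)² = π(6.300×10^-3 m)² = 1.247×10^-4 m².
From L = μ₀μᵣN²A/ℓ, N = √(Lℓ / (μ₀μᵣA)).
N = √[(1.21)(0.443) / ((4π×10⁻⁷)(3280)×1.247×10^-4)] = √(1.043×10^6) ≈ 1021.3.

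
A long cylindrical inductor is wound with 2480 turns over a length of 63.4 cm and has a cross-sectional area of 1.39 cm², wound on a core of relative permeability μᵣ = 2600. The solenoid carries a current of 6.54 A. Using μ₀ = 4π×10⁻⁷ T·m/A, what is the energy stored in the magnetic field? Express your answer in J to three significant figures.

U ≈ 94.2 J

A = 1.39 cm² = 1.390×10^-4 m².
L = μ₀μᵣN²A/ℓ = (4π×10⁻⁷)(2600)(2480)²(1.390×10^-4)/(0.634) = 4.406 H.
U = ½LI² = ½(4.406)(6.54)² = 94.22 J.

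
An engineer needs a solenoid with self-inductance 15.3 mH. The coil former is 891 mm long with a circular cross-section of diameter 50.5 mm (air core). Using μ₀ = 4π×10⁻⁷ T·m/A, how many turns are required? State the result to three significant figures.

A = π(d/2)² = π(2.525×10^-2 m)² = 2.003×10^-3 m².
From L = μ₀N²A/ℓ, N = √(Lℓ / (μ₀A)).
N = √[(1.530×10^-2)(0.891) / ((4π×10⁻⁷)×2.003×10^-3)] = √(5.416×10^6) ≈ 2327.3.

N ≈ 2330 turns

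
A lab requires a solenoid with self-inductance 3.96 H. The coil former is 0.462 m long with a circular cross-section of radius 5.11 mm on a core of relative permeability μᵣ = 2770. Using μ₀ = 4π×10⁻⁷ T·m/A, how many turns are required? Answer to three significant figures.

N ≈ 2530 turns

A = πr² = π(5.110×10^-3 m)² = 8.203×10^-5 m².
From L = μ₀μᵣN²A/ℓ, N = √(Lℓ / (μ₀μᵣA)).
N = √[(3.96)(0.462) / ((4π×10⁻⁷)(2770)×8.203×10^-5)] = √(6.407×10^6) ≈ 2531.2.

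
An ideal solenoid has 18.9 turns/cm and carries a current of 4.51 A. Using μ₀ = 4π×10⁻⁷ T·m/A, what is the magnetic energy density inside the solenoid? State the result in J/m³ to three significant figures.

B = μ₀nI = (4π×10⁻⁷)(1.890×10^3)(4.51) = 1.071×10^-2 T.
u = B²/(2μ₀) = (1.071×10^-2)²/(2×4π×10⁻⁷) = 45.65 J/m³.

u ≈ 45.7 J/m³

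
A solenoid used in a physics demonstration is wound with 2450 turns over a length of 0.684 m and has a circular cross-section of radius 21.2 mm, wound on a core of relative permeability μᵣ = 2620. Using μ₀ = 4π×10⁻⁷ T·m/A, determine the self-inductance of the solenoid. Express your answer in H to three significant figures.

L ≈ 40.8 H

A = πr² = π(2.120×10^-2 m)² = 1.412×10^-3 m².
For a long solenoid, L = μ₀μᵣN²A/ℓ.
L = (4π×10⁻⁷)(2620)(2450)²(1.412×10^-3)/(0.684 m) = 40.8 H.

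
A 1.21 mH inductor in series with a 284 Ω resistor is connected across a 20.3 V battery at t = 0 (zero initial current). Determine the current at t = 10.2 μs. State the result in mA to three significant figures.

τ = L/R = 1.210×10^-3/284 = 4.261×10^-6 s; final current I_∞ = ε/R = 20.3/284 = 7.148×10^-2 A.
I(t) = I_∞(1 − e^(−t/τ)) with t/τ = 2.394.
I = (7.148×10^-2)(1 − e^(−2.394)) = 6.496×10^-2 A.

I ≈ 65.0 mA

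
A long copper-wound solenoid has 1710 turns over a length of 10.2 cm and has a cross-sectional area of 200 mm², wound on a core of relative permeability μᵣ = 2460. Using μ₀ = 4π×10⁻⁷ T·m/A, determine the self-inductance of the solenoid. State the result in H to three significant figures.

L ≈ 17.7 H

A = 200 mm² = 2.000×10^-4 m².
For a long solenoid, L = μ₀μᵣN²A/ℓ.
L = (4π×10⁻⁷)(2460)(1710)²(2.000×10^-4)/(0.102 m) = 17.72 H.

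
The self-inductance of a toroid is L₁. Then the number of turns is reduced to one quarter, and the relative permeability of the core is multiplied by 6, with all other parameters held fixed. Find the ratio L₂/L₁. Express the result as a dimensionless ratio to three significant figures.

For a toroid, L ∝ μᵣN²A/R.
L₂/L₁ = (0.25)^2 × (6) = 0.375.

L₂/L₁ = 0.375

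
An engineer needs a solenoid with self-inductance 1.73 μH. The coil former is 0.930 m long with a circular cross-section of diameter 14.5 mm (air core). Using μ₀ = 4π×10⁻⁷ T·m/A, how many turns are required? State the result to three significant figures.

A = π(d/2)² = π(7.250×10^-3 m)² = 1.651×10^-4 m².
From L = μ₀N²A/ℓ, N = √(Lℓ / (μ₀A)).
N = √[(1.730×10^-6)(0.93) / ((4π×10⁻⁷)×1.651×10^-4)] = √(7.753×10^3) ≈ 88.1.

N ≈ 88 turns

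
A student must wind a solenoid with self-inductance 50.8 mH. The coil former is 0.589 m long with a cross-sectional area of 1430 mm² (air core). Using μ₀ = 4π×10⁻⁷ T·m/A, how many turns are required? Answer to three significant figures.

N ≈ 4080 turns

A = 1430 mm² = 1.430×10^-3 m².
From L = μ₀N²A/ℓ, N = √(Lℓ / (μ₀A)).
N = √[(5.080×10^-2)(0.589) / ((4π×10⁻⁷)×1.430×10^-3)] = √(1.665×10^7) ≈ 4080.5.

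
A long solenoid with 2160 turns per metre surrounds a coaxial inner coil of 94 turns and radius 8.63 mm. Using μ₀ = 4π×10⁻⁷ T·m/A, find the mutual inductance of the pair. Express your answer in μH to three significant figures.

M ≈ 59.7 μH

The outer solenoid produces a uniform field B₁ = μ₀n₁I₁ across the inner coil,
so the flux linkage is N₂Φ = N₂B₁A₂ = μ₀n₁N₂A₂·I₁, giving M = μ₀n₁N₂A₂.
A₂ = πr² = π(8.630×10^-3 m)² = 2.340×10^-4 m².
M = (4π×10⁻⁷)(2160)(94)(2.340×10^-4) = 5.970×10^-5 H.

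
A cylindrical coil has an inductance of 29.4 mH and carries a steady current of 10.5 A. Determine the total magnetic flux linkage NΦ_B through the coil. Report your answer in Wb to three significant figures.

From L = NΦ_B/I, the flux linkage is NΦ_B = LI.
NΦ_B = (2.940×10^-2 H)(10.5 A) = 0.3087 Wb.

NΦ_B ≈ 0.309 Wb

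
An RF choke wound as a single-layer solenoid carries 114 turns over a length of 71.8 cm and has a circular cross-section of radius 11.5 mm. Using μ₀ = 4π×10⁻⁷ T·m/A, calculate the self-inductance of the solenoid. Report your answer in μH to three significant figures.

A = πr² = π(1.150×10^-2 m)² = 4.1548×10^-4 m².
For a long solenoid, L = μ₀N²A/ℓ.
L = (4π×10⁻⁷)(114)²(4.1548×10^-4)/(0.718 m) = 9.450×10^-6 H.

L ≈ 9.45 μH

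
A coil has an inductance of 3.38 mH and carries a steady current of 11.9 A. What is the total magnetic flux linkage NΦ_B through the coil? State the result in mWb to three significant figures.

From L = NΦ_B/I, the flux linkage is NΦ_B = LI.
NΦ_B = (3.380×10^-3 H)(11.9 A) = 4.022×10^-2 Wb.

NΦ_B ≈ 40.2 mWb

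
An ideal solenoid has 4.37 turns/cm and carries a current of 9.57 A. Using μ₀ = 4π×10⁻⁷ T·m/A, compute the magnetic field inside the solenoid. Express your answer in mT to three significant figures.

B ≈ 5.26 mT

Inside a long solenoid, B = μ₀nI.
B = (4π×10⁻⁷)(437 m⁻¹)(9.57 A) = 5.255×10^-3 T.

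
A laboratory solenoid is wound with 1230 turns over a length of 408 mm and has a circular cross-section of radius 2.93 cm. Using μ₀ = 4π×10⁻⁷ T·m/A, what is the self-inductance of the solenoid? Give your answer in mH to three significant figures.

A = πr² = π(2.930×10^-2 m)² = 2.697×10^-3 m².
For a long solenoid, L = μ₀N²A/ℓ.
L = (4π×10⁻⁷)(1230)²(2.697×10^-3)/(0.408 m) = 1.257×10^-2 H.

L ≈ 12.6 mH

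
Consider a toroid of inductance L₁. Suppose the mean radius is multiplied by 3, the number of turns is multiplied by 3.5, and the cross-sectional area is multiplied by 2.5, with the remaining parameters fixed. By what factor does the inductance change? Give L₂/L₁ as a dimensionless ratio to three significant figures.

L₂/L₁ = 10.2

For a toroid, L ∝ μᵣN²A/R.
L₂/L₁ = (3)^-1 × (3.5)^2 × (2.5) = 10.2.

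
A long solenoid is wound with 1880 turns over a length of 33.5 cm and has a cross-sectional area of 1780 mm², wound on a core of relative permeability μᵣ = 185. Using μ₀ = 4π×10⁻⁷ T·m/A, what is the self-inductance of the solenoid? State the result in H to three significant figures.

L ≈ 4.37 H

A = 1780 mm² = 1.780×10^-3 m².
For a long solenoid, L = μ₀μᵣN²A/ℓ.
L = (4π×10⁻⁷)(185)(1880)²(1.780×10^-3)/(0.335 m) = 4.366 H.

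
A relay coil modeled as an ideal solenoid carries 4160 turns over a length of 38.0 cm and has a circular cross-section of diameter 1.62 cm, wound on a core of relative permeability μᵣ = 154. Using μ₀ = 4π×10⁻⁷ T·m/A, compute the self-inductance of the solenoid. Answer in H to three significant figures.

A = π(d/2)² = π(8.100×10^-3 m)² = 2.061×10^-4 m².
For a long solenoid, L = μ₀μᵣN²A/ℓ.
L = (4π×10⁻⁷)(154)(4160)²(2.061×10^-4)/(0.38 m) = 1.817 H.

L ≈ 1.82 H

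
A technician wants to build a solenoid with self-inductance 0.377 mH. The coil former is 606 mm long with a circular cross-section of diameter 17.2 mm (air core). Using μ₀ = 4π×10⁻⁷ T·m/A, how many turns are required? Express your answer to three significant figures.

A = π(d/2)² = π(8.600×10^-3 m)² = 2.324×10^-4 m².
From L = μ₀N²A/ℓ, N = √(Lℓ / (μ₀A)).
N = √[(3.770×10^-4)(0.606) / ((4π×10⁻⁷)×2.324×10^-4)] = √(7.8245×10^5) ≈ 884.6.

N ≈ 885 turns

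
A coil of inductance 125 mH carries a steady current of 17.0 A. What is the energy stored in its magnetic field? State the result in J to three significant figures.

Stored magnetic energy: U = ½LI².
U = ½(0.125 H)(17.0 A)² = 18.06 J.

U ≈ 18.1 J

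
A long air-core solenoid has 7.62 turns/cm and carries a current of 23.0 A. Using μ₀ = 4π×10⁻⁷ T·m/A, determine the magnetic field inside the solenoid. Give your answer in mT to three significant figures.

B ≈ 22.0 mT

Inside a long solenoid, B = μ₀nI.
B = (4π×10⁻⁷)(762 m⁻¹)(23.0 A) = 2.202×10^-2 T.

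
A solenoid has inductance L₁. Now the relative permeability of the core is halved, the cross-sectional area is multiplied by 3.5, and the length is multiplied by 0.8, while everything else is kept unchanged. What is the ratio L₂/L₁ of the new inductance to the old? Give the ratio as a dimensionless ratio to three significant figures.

L₂/L₁ = 2.19

For a solenoid, L ∝ μᵣN²A/ℓ.
L₂/L₁ = (0.5) × (3.5) × (0.8)^-1 = 2.19.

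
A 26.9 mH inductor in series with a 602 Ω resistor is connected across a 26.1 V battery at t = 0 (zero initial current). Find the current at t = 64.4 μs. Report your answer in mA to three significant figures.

I ≈ 33.1 mA

τ = L/R = 2.690×10^-2/602 = 4.468×10^-5 s; final current I_∞ = ε/R = 26.1/602 = 4.336×10^-2 A.
I(t) = I_∞(1 − e^(−t/τ)) with t/τ = 1.441.
I = (4.336×10^-2)(1 − e^(−1.441)) = 3.310×10^-2 A.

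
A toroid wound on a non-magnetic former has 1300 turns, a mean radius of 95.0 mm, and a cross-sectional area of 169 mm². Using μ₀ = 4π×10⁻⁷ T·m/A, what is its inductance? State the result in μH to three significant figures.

For a thin toroid, L = μ₀N²A/(2πR).
L = (4π×10⁻⁷)(1300)²(1.690×10^-4) / (2π×9.500×10^-2 m) = 6.013×10^-4 H.

L ≈ 601 μH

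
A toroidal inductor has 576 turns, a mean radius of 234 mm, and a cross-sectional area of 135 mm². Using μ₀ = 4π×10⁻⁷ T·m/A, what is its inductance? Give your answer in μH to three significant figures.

L ≈ 38.3 μH

For a thin toroid, L = μ₀N²A/(2πR).
L = (4π×10⁻⁷)(576)²(1.350×10^-4) / (2π×0.234 m) = 3.828×10^-5 H.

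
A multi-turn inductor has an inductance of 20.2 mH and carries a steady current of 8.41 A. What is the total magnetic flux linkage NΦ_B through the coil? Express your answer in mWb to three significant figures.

NΦ_B ≈ 170 mWb

From L = NΦ_B/I, the flux linkage is NΦ_B = LI.
NΦ_B = (2.020×10^-2 H)(8.41 A) = 0.1699 Wb.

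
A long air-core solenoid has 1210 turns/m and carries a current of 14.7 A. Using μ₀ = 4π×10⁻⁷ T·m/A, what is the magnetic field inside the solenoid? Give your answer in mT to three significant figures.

B ≈ 22.4 mT

Inside a long solenoid, B = μ₀nI.
B = (4π×10⁻⁷)(1.210×10^3 m⁻¹)(14.7 A) = 2.235×10^-2 T.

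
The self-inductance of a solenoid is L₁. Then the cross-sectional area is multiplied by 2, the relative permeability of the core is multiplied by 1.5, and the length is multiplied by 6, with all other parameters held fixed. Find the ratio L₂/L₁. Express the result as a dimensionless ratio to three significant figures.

L₂/L₁ = 0.500

For a solenoid, L ∝ μᵣN²A/ℓ.
L₂/L₁ = (2) × (1.5) × (6)^-1 = 0.500.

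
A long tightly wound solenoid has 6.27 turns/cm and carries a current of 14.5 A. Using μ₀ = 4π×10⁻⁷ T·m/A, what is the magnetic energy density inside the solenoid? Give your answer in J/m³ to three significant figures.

u ≈ 51.9 J/m³

B = μ₀nI = (4π×10⁻⁷)(627)(14.5) = 1.142×10^-2 T.
u = B²/(2μ₀) = (1.142×10^-2)²/(2×4π×10⁻⁷) = 51.93 J/m³.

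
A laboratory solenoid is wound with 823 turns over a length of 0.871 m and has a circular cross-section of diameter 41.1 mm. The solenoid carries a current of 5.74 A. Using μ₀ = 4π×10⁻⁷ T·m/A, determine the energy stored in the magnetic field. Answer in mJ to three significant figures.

U ≈ 21.4 mJ

A = π(d/2)² = π(2.055×10^-2 m)² = 1.327×10^-3 m².
L = μ₀N²A/ℓ = (4π×10⁻⁷)(823)²(1.327×10^-3)/(0.871) = 1.296×10^-3 H.
U = ½LI² = ½(1.296×10^-3)(5.74)² = 2.136×10^-2 J.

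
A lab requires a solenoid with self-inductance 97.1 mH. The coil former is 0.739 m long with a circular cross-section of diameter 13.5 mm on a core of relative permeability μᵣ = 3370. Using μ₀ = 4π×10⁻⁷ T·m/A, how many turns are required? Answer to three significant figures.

N ≈ 344 turns

A = π(d/2)² = π(6.750×10^-3 m)² = 1.431×10^-4 m².
From L = μ₀μᵣN²A/ℓ, N = √(Lℓ / (μ₀μᵣA)).
N = √[(9.710×10^-2)(0.739) / ((4π×10⁻⁷)(3370)×1.431×10^-4)] = √(1.184×10^5) ≈ 344.1.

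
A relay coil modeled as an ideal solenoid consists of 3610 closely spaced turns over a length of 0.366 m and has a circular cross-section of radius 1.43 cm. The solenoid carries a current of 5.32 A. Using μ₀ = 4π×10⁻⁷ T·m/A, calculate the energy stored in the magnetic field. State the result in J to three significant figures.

U ≈ 0.407 J

A = πr² = π(1.430×10^-2 m)² = 6.424×10^-4 m².
L = μ₀N²A/ℓ = (4π×10⁻⁷)(3610)²(6.424×10^-4)/(0.366) = 2.8745×10^-2 H.
U = ½LI² = ½(2.8745×10^-2)(5.32)² = 0.4068 J.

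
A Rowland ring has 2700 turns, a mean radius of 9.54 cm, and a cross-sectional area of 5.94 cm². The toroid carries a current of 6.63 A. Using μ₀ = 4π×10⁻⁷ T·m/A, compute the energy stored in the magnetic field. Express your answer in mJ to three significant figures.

L = μ₀N²A/(2πR) = (4π×10⁻⁷)(2700)²(5.940×10^-4)/(2π×9.540×10^-2) = 9.078×10^-3 H.
U = ½LI² = ½(9.078×10^-3)(6.63)² = 0.1995 J.

U ≈ 200 mJ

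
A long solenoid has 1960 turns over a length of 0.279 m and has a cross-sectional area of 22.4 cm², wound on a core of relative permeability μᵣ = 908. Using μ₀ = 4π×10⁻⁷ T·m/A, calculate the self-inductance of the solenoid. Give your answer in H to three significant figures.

A = 22.4 cm² = 2.240×10^-3 m².
For a long solenoid, L = μ₀μᵣN²A/ℓ.
L = (4π×10⁻⁷)(908)(1960)²(2.240×10^-3)/(0.279 m) = 35.19 H.

L ≈ 35.2 H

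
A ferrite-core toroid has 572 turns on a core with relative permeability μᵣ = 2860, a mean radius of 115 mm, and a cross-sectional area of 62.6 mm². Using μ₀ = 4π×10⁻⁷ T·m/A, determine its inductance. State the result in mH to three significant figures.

For a thin toroid, L = μ₀μᵣN²A/(2πR).
L = (4π×10⁻⁷)(2860)(572)²(6.260×10^-5) / (2π×0.115 m) = 0.1019 H.

L ≈ 102 mH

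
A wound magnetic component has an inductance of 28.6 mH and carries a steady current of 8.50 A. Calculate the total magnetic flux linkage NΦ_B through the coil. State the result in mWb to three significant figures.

From L = NΦ_B/I, the flux linkage is NΦ_B = LI.
NΦ_B = (2.860×10^-2 H)(8.50 A) = 0.2431 Wb.

NΦ_B ≈ 243 mWb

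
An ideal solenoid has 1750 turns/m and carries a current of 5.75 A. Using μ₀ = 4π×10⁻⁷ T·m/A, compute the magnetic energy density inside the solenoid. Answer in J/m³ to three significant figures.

B = μ₀nI = (4π×10⁻⁷)(1.750×10^3)(5.75) = 1.264×10^-2 T.
u = B²/(2μ₀) = (1.264×10^-2)²/(2×4π×10⁻⁷) = 63.62 J/m³.

u ≈ 63.6 J/m³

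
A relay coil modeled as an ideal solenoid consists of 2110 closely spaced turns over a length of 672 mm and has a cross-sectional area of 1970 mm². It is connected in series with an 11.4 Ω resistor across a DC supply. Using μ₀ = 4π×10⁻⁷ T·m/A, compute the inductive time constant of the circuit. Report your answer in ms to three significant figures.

A = 1970 mm² = 1.970×10^-3 m².
L = μ₀N²A/ℓ = (4π×10⁻⁷)(2110)²(1.970×10^-3)/(0.672) = 1.640×10^-2 H.
τ = L/R = (1.640×10^-2)/(11.4) = 1.439×10^-3 s.

τ ≈ 1.44 ms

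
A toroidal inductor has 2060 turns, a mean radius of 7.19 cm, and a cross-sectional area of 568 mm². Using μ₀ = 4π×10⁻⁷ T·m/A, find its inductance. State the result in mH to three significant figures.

For a thin toroid, L = μ₀N²A/(2πR).
L = (4π×10⁻⁷)(2060)²(5.680×10^-4) / (2π×7.190×10^-2 m) = 6.7048×10^-3 H.

L ≈ 6.70 mH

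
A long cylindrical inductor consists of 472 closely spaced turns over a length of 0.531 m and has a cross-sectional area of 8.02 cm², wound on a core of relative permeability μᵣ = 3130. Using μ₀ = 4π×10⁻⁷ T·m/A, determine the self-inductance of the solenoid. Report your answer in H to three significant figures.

L ≈ 1.32 H

A = 8.02 cm² = 8.020×10^-4 m².
For a long solenoid, L = μ₀μᵣN²A/ℓ.
L = (4π×10⁻⁷)(3130)(472)²(8.020×10^-4)/(0.531 m) = 1.323 H.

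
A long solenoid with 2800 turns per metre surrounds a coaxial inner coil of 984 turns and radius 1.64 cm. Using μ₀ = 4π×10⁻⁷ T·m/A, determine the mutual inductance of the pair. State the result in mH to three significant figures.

M ≈ 2.93 mH

The outer solenoid produces a uniform field B₁ = μ₀n₁I₁ across the inner coil,
so the flux linkage is N₂Φ = N₂B₁A₂ = μ₀n₁N₂A₂·I₁, giving M = μ₀n₁N₂A₂.
A₂ = πr² = π(1.640×10^-2 m)² = 8.450×10^-4 m².
M = (4π×10⁻⁷)(2800)(984)(8.450×10^-4) = 2.926×10^-3 H.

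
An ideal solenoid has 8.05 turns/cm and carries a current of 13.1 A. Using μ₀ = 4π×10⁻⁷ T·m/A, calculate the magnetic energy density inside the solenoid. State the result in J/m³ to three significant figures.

u ≈ 69.9 J/m³

B = μ₀nI = (4π×10⁻⁷)(805)(13.1) = 1.325×10^-2 T.
u = B²/(2μ₀) = (1.325×10^-2)²/(2×4π×10⁻⁷) = 69.87 J/m³.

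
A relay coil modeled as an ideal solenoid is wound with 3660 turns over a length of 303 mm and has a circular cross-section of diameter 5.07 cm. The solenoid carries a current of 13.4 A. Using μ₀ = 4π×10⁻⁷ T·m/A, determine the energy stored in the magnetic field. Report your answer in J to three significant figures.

A = π(d/2)² = π(2.535×10^-2 m)² = 2.019×10^-3 m².
L = μ₀N²A/ℓ = (4π×10⁻⁷)(3660)²(2.019×10^-3)/(0.303) = 0.1122 H.
U = ½LI² = ½(0.1122)(13.4)² = 10.07 J.

U ≈ 10.1 J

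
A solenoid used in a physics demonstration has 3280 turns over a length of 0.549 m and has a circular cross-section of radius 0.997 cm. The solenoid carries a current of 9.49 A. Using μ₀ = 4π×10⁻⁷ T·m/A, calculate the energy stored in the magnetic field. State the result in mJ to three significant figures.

A = πr² = π(9.970×10^-3 m)² = 3.123×10^-4 m².
L = μ₀N²A/ℓ = (4π×10⁻⁷)(3280)²(3.123×10^-4)/(0.549) = 7.690×10^-3 H.
U = ½LI² = ½(7.690×10^-3)(9.49)² = 0.3463 J.

U ≈ 346 mJ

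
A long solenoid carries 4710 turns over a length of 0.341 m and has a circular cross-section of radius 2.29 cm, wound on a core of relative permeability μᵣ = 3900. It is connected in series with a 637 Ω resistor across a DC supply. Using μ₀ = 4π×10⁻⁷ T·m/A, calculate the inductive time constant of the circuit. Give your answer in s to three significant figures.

τ ≈ 0.825 s

A = πr² = π(2.290×10^-2 m)² = 1.647×10^-3 m².
L = μ₀μᵣN²A/ℓ = (4π×10⁻⁷)(3900)(4710)²(1.647×10^-3)/(0.341) = 525.3 H.
τ = L/R = (525.3)/(637) = 0.8246 s.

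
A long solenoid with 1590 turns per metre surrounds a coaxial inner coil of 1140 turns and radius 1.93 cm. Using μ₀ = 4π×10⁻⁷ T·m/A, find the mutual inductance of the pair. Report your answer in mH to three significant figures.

M ≈ 2.67 mH

The outer solenoid produces a uniform field B₁ = μ₀n₁I₁ across the inner coil,
so the flux linkage is N₂Φ = N₂B₁A₂ = μ₀n₁N₂A₂·I₁, giving M = μ₀n₁N₂A₂.
A₂ = πr² = π(1.930×10^-2 m)² = 1.170×10^-3 m².
M = (4π×10⁻⁷)(1590)(1140)(1.170×10^-3) = 2.665×10^-3 H.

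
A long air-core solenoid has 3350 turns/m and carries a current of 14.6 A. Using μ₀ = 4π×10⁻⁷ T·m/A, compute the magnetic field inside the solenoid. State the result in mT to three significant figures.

B ≈ 61.5 mT

Inside a long solenoid, B = μ₀nI.
B = (4π×10⁻⁷)(3.350×10^3 m⁻¹)(14.6 A) = 6.146×10^-2 T.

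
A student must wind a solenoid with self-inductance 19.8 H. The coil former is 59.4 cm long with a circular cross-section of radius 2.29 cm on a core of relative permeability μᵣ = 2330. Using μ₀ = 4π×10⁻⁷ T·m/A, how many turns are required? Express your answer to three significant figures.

A = πr² = π(2.290×10^-2 m)² = 1.647×10^-3 m².
From L = μ₀μᵣN²A/ℓ, N = √(Lℓ / (μ₀μᵣA)).
N = √[(19.8)(0.594) / ((4π×10⁻⁷)(2330)×1.647×10^-3)] = √(2.438×10^6) ≈ 1561.5.

N ≈ 1560 turns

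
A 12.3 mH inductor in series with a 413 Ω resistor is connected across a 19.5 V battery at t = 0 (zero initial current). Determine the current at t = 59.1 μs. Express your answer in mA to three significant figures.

τ = L/R = 1.230×10^-2/413 = 2.978×10^-5 s; final current I_∞ = ε/R = 19.5/413 = 4.722×10^-2 A.
I(t) = I_∞(1 − e^(−t/τ)) with t/τ = 1.984.
I = (4.722×10^-2)(1 − e^(−1.984)) = 4.073×10^-2 A.

I ≈ 40.7 mA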